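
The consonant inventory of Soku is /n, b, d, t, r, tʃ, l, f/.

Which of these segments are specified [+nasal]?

The feature [nasal] marks segments produced with velum lowered (airflow through the nose). In this inventory /n/ has that property, so it is [+nasal]; /b, d, t, r, tʃ, l, f/ are [−nasal].

n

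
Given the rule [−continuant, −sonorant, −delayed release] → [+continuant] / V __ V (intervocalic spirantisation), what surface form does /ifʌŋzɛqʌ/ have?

The only segment in the rule's environment that also matches [−continuant, −sonorant, −delayed release] is /q/. Applying [+continuant] turns the voiceless uvular stop into /χ/ (voiceless uvular fricative), giving [ifʌŋzɛχʌ].

[ifʌŋzɛχʌ]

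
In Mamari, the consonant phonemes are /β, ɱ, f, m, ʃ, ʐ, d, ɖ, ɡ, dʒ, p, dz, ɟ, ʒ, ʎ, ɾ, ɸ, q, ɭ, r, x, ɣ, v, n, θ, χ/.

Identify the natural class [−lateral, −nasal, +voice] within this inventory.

β, ʐ, d, ɖ, ɡ, dʒ, dz, ɟ, ʒ, ɾ, r, ɣ, v

First, the [−lateral] segments are /β, ɱ, f, m, ʃ, ʐ, d, ɖ, ɡ, dʒ, p, dz, ɟ, ʒ, ɾ, ɸ, q, r, x, ɣ, v, n, θ, χ/.
Intersecting with [−nasal] gives /β, f, ʃ, ʐ, d, ɖ, ɡ, dʒ, p, dz, ɟ, ʒ, ɾ, ɸ, q, r, x, ɣ, v, θ, χ/.
Among these, [+voice] leaves /β, ʐ, d, ɖ, ɡ, dʒ, dz, ɟ, ʒ, ɾ, r, ɣ, v/.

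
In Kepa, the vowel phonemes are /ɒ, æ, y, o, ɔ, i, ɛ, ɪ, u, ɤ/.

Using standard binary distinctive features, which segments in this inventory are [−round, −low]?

Eliminate segments failing any feature: /ɒ, y, o, ɔ, u/ are [+round]; /æ/ is [+low]. The remaining /i, ɛ, ɪ, ɤ/ satisfy [−round], [−low].

i, ɛ, ɪ, ɤ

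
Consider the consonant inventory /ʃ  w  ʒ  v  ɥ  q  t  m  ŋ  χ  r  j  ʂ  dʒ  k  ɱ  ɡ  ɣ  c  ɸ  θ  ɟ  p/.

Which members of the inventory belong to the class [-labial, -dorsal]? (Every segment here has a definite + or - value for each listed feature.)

Among the inventory, the [-labial] segments are /ʃ, ʒ, q, t, ŋ, χ, r, j, ʂ, dʒ, k, ɡ, ɣ, c, θ, ɟ/.
Intersecting with [-dorsal] leaves /ʃ, ʒ, t, r, ʂ, dʒ, θ/.

ʃ, ʒ, t, r, ʂ, dʒ, θ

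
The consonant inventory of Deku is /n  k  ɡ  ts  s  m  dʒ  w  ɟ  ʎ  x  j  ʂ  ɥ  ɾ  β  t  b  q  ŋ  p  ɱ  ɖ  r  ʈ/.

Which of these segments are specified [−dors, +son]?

n, m, ɾ, ɱ, r

First, the [−dorsal] segments are /n, ts, s, m, dʒ, ʂ, ɾ, β, t, b, p, ɱ, ɖ, r, ʈ/.
Then [+sonorant] leaves /n, m, ɾ, ɱ, r/.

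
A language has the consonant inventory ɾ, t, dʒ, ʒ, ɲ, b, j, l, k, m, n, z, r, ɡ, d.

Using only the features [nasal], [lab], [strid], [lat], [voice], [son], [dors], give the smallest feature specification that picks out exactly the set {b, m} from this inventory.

/b, m/ are exactly the [+labial] segments in the inventory, so a single feature suffices.

[+lab]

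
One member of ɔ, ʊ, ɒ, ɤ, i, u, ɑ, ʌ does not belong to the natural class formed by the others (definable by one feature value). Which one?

i

/u, ɑ, ʌ, ʊ, ɤ, ɔ, ɒ/ are all [+back], but /i/ (high front unrounded tense vowel) is [-back]. No other single segment can be removed to leave a set sharing one feature value that the removed segment lacks, so /i/ is the odd one out.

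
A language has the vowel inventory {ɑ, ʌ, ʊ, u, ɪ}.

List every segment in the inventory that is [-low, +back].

ʌ, ʊ, u

The [-low] segments are /ʌ, ʊ, u, ɪ/.
Then [+back] leaves /ʌ, ʊ, u/.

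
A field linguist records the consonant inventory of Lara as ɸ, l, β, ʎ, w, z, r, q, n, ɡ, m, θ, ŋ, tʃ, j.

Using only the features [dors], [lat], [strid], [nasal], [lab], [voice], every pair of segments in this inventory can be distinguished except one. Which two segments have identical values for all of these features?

j, ɡ

/j/ (palatal glide) and /ɡ/ (voiced velar stop) are both [+dorsal], [−lateral], [−strident], [−nasal], [−labial], [+voice], so none of the listed features separates them. (They do differ in [sonorant], [continuant] and [back], which are not among the given features.) Every other pair in the inventory differs on at least one listed feature.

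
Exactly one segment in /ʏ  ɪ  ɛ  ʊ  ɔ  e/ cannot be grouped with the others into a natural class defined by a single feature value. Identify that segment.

The remaining segments after removing /e/ share [−tense]; /e/ (mid front unrounded tense vowel) is [+tense]. For every other candidate removal, the leftover set fails to share any single feature value that the removed segment lacks.

e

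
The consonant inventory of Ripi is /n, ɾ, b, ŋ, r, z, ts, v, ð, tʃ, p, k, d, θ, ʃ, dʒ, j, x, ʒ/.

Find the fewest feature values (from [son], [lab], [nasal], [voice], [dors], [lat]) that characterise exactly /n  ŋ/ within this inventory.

[+nasal]

/n, ŋ/ are exactly the [+nasal] segments in the inventory, so a single feature suffices.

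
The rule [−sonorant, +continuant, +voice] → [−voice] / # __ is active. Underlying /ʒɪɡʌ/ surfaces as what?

The only segment in the rule's environment that also matches [−sonorant, +continuant, +voice] is /ʒ/. Applying [−voice] turns the voiced postalveolar fricative into /ʃ/ (voiceless postalveolar fricative), giving [ʃɪɡʌ].

[ʃɪɡʌ]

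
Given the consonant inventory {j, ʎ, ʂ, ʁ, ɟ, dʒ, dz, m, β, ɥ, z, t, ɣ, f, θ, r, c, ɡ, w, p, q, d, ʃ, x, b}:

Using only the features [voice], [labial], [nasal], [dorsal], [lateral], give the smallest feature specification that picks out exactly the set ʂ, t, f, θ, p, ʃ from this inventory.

Every target segment is [−voice], [−dorsal]; each remaining inventory member fails at least one of these. Each conjunct is needed — [−dorsal] alone would also admit /dʒ, dz, m, β, …/; [−voice] alone would also admit /c, q, x/ — and no other single listed feature has exactly this extension, so two is the minimum.

[−voice, −dorsal]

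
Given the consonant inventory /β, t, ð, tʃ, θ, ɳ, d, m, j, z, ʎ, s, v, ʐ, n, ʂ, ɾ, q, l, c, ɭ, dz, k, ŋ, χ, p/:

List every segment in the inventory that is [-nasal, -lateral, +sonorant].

Eliminate segments failing any feature: /β, t, ð, tʃ, θ, d, z, s, v, ʐ, ʂ, q, c, dz, k, χ, p/ are [-sonorant]; /ɳ, m, n, ŋ/ are [+nasal]; /ʎ, l, ɭ/ are [+lateral]. The remaining /j, ɾ/ satisfy [-nasal], [-lateral], [+sonorant].

j, ɾ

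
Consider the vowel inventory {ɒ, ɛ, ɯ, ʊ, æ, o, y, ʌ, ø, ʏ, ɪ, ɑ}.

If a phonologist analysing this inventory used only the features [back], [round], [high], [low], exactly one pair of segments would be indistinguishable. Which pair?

On the given features, /y/ and /ʏ/ have an identical profile: [-back], [+round], [+high], [-low]. No other two segments in the inventory coincide on all 4 features. (They do differ in [tense], which is not among the given features.)

y, ʏ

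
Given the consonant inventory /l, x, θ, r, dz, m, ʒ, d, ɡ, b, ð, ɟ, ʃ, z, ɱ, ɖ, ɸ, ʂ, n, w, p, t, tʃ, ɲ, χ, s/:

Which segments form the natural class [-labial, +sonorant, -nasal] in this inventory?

First, the [-labial] segments are /l, x, θ, r, dz, ʒ, d, ɡ, ð, ɟ, ʃ, z, ɖ, ʂ, n, t, tʃ, ɲ, χ, s/.
Within that set, [+sonorant] gives /l, r, n, ɲ/.
Within that set, [-nasal] leaves /l, r/.

l, r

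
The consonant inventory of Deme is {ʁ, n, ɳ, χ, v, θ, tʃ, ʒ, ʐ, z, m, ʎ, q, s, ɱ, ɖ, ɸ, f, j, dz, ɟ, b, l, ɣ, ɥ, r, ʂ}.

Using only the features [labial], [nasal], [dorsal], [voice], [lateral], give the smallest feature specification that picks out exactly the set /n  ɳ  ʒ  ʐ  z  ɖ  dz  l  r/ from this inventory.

Every target segment is [+voice], [−labial], [−dorsal]; each remaining inventory member fails at least one of these. Each conjunct is needed — [−labial, −dorsal] alone would also admit /θ, tʃ, s, ʂ/; [+voice, −dorsal] alone would also admit /v, m, ɱ, b/; [+voice, −labial] alone would also admit /ʁ, ʎ, j, ɟ, …/ — and no other combination of two listed features has exactly this extension, so three is the minimum.

[+voice, −labial, −dorsal]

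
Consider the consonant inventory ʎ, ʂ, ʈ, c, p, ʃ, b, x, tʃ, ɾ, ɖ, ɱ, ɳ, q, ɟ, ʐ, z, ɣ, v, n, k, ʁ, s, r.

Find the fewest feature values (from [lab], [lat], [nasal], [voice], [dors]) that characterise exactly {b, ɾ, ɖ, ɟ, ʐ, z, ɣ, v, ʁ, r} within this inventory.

[+voice, −nasal, −lat]

/b, ɾ, ɖ, ɟ, ʐ, z, ɣ, v, ʁ, r/ are all [+voice], [−nasal], [−lateral], and no other segment in the inventory matches all three values. Dropping any one of them over-generates: [−nasal, −lateral] alone would also admit /ʂ, ʈ, c, p, …/; [+voice, −lateral] alone would also admit /ɱ, ɳ, n/; [+voice, −nasal] alone would also admit /ʎ/. No other combination of two listed features picks out exactly this set either, so fewer than three features will not do.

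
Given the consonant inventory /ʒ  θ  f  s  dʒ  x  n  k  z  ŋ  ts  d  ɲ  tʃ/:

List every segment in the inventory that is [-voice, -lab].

θ, s, x, k, ts, tʃ

Checking each segment against [-voice], [-labial]: /θ/ (voiceless dental fricative), /s/ (voiceless alveolar fricative), /x/ (voiceless velar fricative), /k/ (voiceless velar stop), /ts/ (voiceless alveolar affricate), /tʃ/ (voiceless postalveolar affricate) satisfy every feature; every other segment in the inventory fails at least one.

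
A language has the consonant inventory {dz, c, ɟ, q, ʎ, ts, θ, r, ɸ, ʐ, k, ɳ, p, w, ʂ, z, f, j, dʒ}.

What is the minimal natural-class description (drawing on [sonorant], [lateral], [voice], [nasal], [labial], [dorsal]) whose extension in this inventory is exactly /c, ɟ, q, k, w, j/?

/c, ɟ, q, k, w, j/ are all [−lateral], [+dorsal], and no other segment in the inventory matches both values. Dropping any one of them over-generates: [+dorsal] alone would also admit /ʎ/; [−lateral] alone would also admit /dz, ts, θ, r, …/. No other single listed feature picks out exactly this set either, so fewer than two features will not do.

[−lateral, +dorsal]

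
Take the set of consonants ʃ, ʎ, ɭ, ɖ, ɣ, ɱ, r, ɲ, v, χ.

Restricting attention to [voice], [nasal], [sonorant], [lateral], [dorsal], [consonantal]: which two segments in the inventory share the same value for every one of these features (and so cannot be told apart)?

Both /v/ and /ɖ/ are [+voice], [-nasal], [-sonorant], [-lateral], [-dorsal], [+consonantal]. Since the list omits [continuant], [labial] and [coronal] — which do distinguish the voiced labiodental fricative from the voiced retroflex stop — this pair collapses; all other pairs remain distinct.

v, ɖ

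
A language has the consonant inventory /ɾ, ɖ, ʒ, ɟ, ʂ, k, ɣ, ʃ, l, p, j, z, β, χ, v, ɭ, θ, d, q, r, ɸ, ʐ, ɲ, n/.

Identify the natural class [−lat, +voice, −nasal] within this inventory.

ɾ, ɖ, ʒ, ɟ, ɣ, j, z, β, v, d, r, ʐ

The [−lateral] segments are /ɾ, ɖ, ʒ, ɟ, ʂ, k, ɣ, ʃ, p, j, z, β, χ, v, θ, d, q, r, ɸ, ʐ, ɲ, n/.
Intersecting with [+voice] gives /ɾ, ɖ, ʒ, ɟ, ɣ, j, z, β, v, d, r, ʐ, ɲ, n/.
Among these, [−nasal] leaves /ɾ, ɖ, ʒ, ɟ, ɣ, j, z, β, v, d, r, ʐ/.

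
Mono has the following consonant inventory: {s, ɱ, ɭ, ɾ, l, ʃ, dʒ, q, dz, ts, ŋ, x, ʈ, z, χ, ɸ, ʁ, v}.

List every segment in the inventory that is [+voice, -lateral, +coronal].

ɾ, dʒ, dz, z

Eliminate segments failing any feature: /s, ʃ, q, ts, x, ʈ, χ, ɸ/ are [-voice]; /ɱ, ŋ, ʁ, v/ are [-coronal]; /ɭ, l/ are [+lateral]. The remaining /ɾ, dʒ, dz, z/ satisfy [+voice], [-lateral], [+coronal].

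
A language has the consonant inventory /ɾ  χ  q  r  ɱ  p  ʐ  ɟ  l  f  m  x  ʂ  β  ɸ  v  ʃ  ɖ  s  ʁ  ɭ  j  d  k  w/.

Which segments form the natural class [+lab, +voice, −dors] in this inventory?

Checking each segment against [+labial], [+voice], [−dorsal]: /ɱ/ (labiodental nasal), /m/ (bilabial nasal), /β/ (voiced bilabial fricative), /v/ (voiced labiodental fricative) satisfy every feature; every other segment in the inventory fails at least one.

ɱ, m, β, v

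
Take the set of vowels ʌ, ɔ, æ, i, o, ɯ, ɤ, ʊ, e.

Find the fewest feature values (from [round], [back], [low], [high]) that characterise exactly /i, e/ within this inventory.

[-low, -back]

/i, e/ are all [-low], [-back], and no other segment in the inventory matches both values. Dropping any one of them over-generates: [-back] alone would also admit /æ/; [-low] alone would also admit /ʌ, ɔ, o, ɯ, …/. No other single listed feature picks out exactly this set either, so fewer than two features will not do.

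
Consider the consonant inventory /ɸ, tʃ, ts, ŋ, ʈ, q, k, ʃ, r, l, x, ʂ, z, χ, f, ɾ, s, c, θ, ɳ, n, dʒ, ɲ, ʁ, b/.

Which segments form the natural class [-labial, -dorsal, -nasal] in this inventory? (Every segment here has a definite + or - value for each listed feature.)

tʃ, ts, ʈ, ʃ, r, l, ʂ, z, ɾ, s, θ, dʒ

Eliminate segments failing any feature: /ɸ, f, b/ are [+labial]; /ŋ, q, k, x, χ, c, ɲ, ʁ/ are [+dorsal]; /ɳ, n/ are [+nasal]. The remaining /tʃ, ts, ʈ, ʃ, r, l, ʂ, z, ɾ, s, θ, dʒ/ satisfy [-labial], [-dorsal], [-nasal].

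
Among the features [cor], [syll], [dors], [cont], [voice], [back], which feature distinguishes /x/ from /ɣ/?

/x/ is the voiceless velar fricative and /ɣ/ is the voiced velar fricative. Both are [−coronal], [−syllabic], [+dorsal], [+continuant], [+back]. /x/ is [−voice] while /ɣ/ is [+voice], so the distinguishing feature is [voice].

[voice]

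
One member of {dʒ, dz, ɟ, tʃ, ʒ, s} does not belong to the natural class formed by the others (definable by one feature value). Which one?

ɟ

The remaining segments after removing /ɟ/ share [+strident]; /ɟ/ (voiced palatal stop) is [−strident]. For every other candidate removal, the leftover set fails to share any single feature value that the removed segment lacks.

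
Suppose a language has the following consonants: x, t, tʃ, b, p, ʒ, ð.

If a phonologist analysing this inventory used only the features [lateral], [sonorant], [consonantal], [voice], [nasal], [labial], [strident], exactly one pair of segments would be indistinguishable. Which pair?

x, t

/x/ (voiceless velar fricative) and /t/ (voiceless alveolar stop) are both [−lateral], [−sonorant], [+consonantal], [−voice], [−nasal], [−labial], [−strident], so none of the listed features separates them. (They do differ in [continuant], [coronal] and [dorsal], which are not among the given features.) Every other pair in the inventory differs on at least one listed feature.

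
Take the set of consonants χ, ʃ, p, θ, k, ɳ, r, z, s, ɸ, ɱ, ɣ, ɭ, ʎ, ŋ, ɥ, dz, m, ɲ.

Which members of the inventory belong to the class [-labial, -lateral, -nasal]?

First, the [-labial] segments are /χ, ʃ, θ, k, ɳ, r, z, s, ɣ, ɭ, ʎ, ŋ, dz, ɲ/.
Intersecting with [-lateral] gives /χ, ʃ, θ, k, ɳ, r, z, s, ɣ, ŋ, dz, ɲ/.
Of those, [-nasal] leaves /χ, ʃ, θ, k, r, z, s, ɣ, dz/.

χ, ʃ, θ, k, r, z, s, ɣ, dz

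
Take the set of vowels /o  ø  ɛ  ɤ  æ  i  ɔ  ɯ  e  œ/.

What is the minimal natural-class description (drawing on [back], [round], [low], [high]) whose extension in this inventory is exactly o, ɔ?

[+back, +round]

The class [+back], [+round] has exactly /o, ɔ/ as its extension in this inventory. No smaller conjunction from the listed features achieves this: [+round] alone would also admit /ø, œ/; [+back] alone would also admit /ɤ, ɯ/; and checking the remaining single features turns up none with this extension.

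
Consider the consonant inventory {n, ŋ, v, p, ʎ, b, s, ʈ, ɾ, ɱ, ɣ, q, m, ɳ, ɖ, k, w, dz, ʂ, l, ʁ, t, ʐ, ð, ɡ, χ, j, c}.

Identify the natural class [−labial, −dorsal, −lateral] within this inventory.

n, s, ʈ, ɾ, ɳ, ɖ, dz, ʂ, t, ʐ, ð

Checking each segment against [−labial], [−dorsal], [−lateral]: /n/ (alveolar nasal), /s/ (voiceless alveolar fricative), /ʈ/ (voiceless retroflex stop), /ɾ/ (alveolar tap), /ɳ/ (retroflex nasal), /ɖ/ (voiced retroflex stop), among others, satisfy every feature; every other segment in the inventory fails at least one.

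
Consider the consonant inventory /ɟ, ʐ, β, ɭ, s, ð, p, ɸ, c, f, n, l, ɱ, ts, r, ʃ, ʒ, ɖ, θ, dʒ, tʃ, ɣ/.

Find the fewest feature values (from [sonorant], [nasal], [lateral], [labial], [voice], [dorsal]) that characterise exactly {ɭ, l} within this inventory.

[+lateral]

/ɭ, l/ are exactly the [+lateral] segments in the inventory, so a single feature suffices.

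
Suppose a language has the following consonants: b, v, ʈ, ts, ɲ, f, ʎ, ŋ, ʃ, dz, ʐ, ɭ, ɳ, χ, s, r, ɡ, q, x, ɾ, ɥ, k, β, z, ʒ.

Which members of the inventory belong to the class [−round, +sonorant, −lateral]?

ɲ, ŋ, ɳ, r, ɾ

Checking each segment against [−round], [+sonorant], [−lateral]: /ɲ/ (palatal nasal), /ŋ/ (velar nasal), /ɳ/ (retroflex nasal), /r/ (alveolar trill), /ɾ/ (alveolar tap) satisfy every feature; every other segment in the inventory fails at least one.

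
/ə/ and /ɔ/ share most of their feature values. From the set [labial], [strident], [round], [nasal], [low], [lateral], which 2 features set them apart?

[labial], [round]

/ə/ (mid central vowel (schwa)) and /ɔ/ (mid back rounded lax vowel) agree on [−strident], [−nasal], [−low], [−lateral]. They differ on [labial] (/ə/ [−], /ɔ/ [+]), [round] (/ə/ [−], /ɔ/ [+]).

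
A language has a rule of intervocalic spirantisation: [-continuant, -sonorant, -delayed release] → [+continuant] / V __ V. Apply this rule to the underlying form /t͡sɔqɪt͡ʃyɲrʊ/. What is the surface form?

[t͡sɔχɪt͡ʃyɲrʊ]

Only /q/ occurs between two vowels (/ɔ/ __ /ɪ/) and matches the structural description. It is a voiceless uvular stop, so [-continuant, -sonorant, -delayed release] holds; changing it to [+continuant] with all other features held fixed yields /χ/ (voiceless uvular fricative). No other segment meets both the structural description and the environment, so the output is [t͡sɔχɪt͡ʃyɲrʊ].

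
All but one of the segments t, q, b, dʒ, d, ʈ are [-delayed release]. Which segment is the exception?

Every segment except /dʒ/ is [-delayed release]. /dʒ/ (voiced postalveolar affricate) is [+delayed release], so it is the exception.

dʒ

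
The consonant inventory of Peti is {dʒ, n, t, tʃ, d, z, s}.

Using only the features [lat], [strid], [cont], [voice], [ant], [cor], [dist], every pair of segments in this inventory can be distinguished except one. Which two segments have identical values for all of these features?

n, d

/n/ (alveolar nasal) and /d/ (voiced alveolar stop) are both [-lateral], [-strident], [-continuant], [+voice], [+anterior], [+coronal], [-distributed], so none of the listed features separates them. (They do differ in [sonorant] and [nasal], which are not among the given features.) Every other pair in the inventory differs on at least one listed feature.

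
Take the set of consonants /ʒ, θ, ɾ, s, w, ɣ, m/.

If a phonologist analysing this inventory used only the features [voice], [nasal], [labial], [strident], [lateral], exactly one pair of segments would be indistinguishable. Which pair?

ɾ, ɣ

/ɾ/ (alveolar tap) and /ɣ/ (voiced velar fricative) are both [+voice], [-nasal], [-labial], [-strident], [-lateral], so none of the listed features separates them. (They do differ in [sonorant], [coronal] and [dorsal], which are not among the given features.) Every other pair in the inventory differs on at least one listed feature.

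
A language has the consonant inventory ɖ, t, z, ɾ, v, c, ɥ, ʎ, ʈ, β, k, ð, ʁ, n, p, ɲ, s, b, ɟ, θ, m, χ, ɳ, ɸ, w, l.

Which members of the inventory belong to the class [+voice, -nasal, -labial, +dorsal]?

ʎ, ʁ, ɟ

Eliminate segments failing any feature: /ɖ, z, ɾ, ð, l/ are [-dorsal]; /t, c, ʈ, k, p, s, θ, χ, ɸ/ are [-voice]; /v, ɥ, β, b, w/ are [+labial]; /n, ɲ, m, ɳ/ are [+nasal]. The remaining /ʎ, ʁ, ɟ/ satisfy [+voice], [-nasal], [-labial], [+dorsal].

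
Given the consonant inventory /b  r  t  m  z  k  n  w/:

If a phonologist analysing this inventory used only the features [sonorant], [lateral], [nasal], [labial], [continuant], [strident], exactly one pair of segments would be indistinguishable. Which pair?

k, t

On the given features, /k/ and /t/ have an identical profile: [−sonorant], [−lateral], [−nasal], [−labial], [−continuant], [−strident]. No other two segments in the inventory coincide on all 6 features. (They do differ in [coronal] and [dorsal], which are not among the given features.)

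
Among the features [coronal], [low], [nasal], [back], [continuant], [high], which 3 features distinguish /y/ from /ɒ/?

[high], [low], [back]

/y/ is the high front rounded tense vowel and /ɒ/ is the low back rounded vowel. Both are [-coronal], [-nasal], [+continuant]. /y/ is [+high] while /ɒ/ is [-high]; /y/ is [-low] while /ɒ/ is [+low]; /y/ is [-back] while /ɒ/ is [+back], so the distinguishing features are [high], [low], [back].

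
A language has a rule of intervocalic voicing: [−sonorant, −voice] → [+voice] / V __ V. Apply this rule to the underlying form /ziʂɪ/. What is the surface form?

[ziʐɪ]

/ʂ/ satisfies [−sonorant, −voice] and sits in V __ V. The [+voice] counterpart of the voiceless retroflex fricative is /ʐ/. Other segments in /ziʂɪ/ either fail the structural description or are not in the environment, so the surface form is [ziʐɪ].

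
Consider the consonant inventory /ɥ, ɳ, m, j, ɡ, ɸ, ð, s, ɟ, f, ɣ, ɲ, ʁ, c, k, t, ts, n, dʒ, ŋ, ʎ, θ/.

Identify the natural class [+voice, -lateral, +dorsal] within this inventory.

Eliminate segments failing any feature: /ɳ, m, ð, n, dʒ/ are [-dorsal]; /ɸ, s, f, c, k, t, ts, θ/ are [-voice]; /ʎ/ is [+lateral]. The remaining /ɥ, j, ɡ, ɟ, ɣ, ɲ, ʁ, ŋ/ satisfy [+voice], [-lateral], [+dorsal].

ɥ, j, ɡ, ɟ, ɣ, ɲ, ʁ, ŋ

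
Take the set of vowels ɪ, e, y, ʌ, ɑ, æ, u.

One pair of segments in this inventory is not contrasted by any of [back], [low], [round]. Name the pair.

On the given features, /ɪ/ and /e/ have an identical profile: [-back], [-low], [-round]. No other two segments in the inventory coincide on all 3 features. (They do differ in [high] and [tense], which are not among the given features.)

ɪ, e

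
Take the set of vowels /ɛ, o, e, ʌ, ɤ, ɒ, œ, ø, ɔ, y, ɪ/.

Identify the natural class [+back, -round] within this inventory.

Checking each segment against [+back], [-round]: /ʌ/ (mid back unrounded lax vowel), /ɤ/ (mid back unrounded tense vowel) satisfy every feature; every other segment in the inventory fails at least one.

ʌ, ɤ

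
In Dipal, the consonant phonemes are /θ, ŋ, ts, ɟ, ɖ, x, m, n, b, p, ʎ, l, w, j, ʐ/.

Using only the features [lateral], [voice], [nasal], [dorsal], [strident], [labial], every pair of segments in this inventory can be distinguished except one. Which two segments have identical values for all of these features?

/j/ (palatal glide) and /ɟ/ (voiced palatal stop) are both [−lateral], [+voice], [−nasal], [+dorsal], [−strident], [−labial], so none of the listed features separates them. (They do differ in [sonorant] and [continuant], which are not among the given features.) Every other pair in the inventory differs on at least one listed feature.

j, ɟ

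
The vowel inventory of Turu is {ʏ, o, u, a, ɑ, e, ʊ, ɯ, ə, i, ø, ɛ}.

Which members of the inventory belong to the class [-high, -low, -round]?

Eliminate segments failing any feature: /ʏ, u, ʊ, ɯ, i/ are [+high]; /o, ø/ are [+round]; /a, ɑ/ are [+low]. The remaining /e, ə, ɛ/ satisfy [-high], [-low], [-round].

e, ə, ɛ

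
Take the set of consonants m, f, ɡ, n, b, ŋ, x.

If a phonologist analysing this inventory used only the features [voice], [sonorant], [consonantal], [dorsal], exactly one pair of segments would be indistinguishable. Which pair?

On the given features, /m/ and /n/ have an identical profile: [+voice], [+sonorant], [+consonantal], [−dorsal]. No other two segments in the inventory coincide on all 4 features. (They do differ in [labial] and [coronal], which are not among the given features.)

m, n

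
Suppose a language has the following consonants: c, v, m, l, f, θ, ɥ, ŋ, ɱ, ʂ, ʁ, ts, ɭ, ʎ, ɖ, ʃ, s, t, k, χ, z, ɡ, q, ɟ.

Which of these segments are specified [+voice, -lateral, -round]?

First, the [+voice] segments are /v, m, l, ɥ, ŋ, ɱ, ʁ, ɭ, ʎ, ɖ, z, ɡ, ɟ/.
Intersecting with [-lateral] gives /v, m, ɥ, ŋ, ɱ, ʁ, ɖ, z, ɡ, ɟ/.
Of those, [-round] leaves /v, m, ŋ, ɱ, ʁ, ɖ, z, ɡ, ɟ/.

v, m, ŋ, ɱ, ʁ, ɖ, z, ɡ, ɟ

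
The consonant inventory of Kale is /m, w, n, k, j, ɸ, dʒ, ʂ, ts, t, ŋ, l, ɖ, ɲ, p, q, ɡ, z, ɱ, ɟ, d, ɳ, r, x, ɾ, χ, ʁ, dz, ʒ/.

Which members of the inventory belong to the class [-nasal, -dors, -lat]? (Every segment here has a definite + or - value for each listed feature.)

Checking each segment against [-nasal], [-dorsal], [-lateral]: /ɸ/ (voiceless bilabial fricative), /dʒ/ (voiced postalveolar affricate), /ʂ/ (voiceless retroflex fricative), /ts/ (voiceless alveolar affricate), /t/ (voiceless alveolar stop), /ɖ/ (voiced retroflex stop), among others, satisfy every feature; every other segment in the inventory fails at least one.

ɸ, dʒ, ʂ, ts, t, ɖ, p, z, d, r, ɾ, dz, ʒ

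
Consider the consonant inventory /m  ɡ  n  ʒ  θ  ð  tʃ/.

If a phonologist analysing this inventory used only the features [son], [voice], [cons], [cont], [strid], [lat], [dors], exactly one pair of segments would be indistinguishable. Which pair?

m, n

On the given features, /m/ and /n/ have an identical profile: [+sonorant], [+voice], [+consonantal], [−continuant], [−strident], [−lateral], [−dorsal]. No other two segments in the inventory coincide on all 7 features. (They do differ in [labial] and [coronal], which are not among the given features.)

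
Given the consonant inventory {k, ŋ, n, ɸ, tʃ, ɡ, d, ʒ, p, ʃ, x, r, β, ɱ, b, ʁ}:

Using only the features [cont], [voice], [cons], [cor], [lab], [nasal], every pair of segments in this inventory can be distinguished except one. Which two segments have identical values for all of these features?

ʒ, r

On the given features, /ʒ/ and /r/ have an identical profile: [+continuant], [+voice], [+consonantal], [+coronal], [−labial], [−nasal]. No other two segments in the inventory coincide on all 6 features. (They do differ in [sonorant], [strident] and [anterior], which are not among the given features.)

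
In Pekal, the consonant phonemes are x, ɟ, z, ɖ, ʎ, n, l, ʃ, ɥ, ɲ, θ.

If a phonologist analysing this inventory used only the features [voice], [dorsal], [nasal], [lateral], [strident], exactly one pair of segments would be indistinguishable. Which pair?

/ɥ/ (labial-palatal glide) and /ɟ/ (voiced palatal stop) are both [+voice], [+dorsal], [-nasal], [-lateral], [-strident], so none of the listed features separates them. (They do differ in [sonorant], [continuant], [labial] and [round], which are not among the given features.) Every other pair in the inventory differs on at least one listed feature.

ɥ, ɟ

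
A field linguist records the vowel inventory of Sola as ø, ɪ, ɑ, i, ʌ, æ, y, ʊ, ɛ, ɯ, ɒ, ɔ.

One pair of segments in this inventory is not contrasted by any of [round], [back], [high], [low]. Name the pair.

ɪ, i

Both /ɪ/ and /i/ are [−round], [−back], [+high], [−low]. Since the list omits [tense] — which does distinguish the high front unrounded lax vowel from the high front unrounded tense vowel — this pair collapses; all other pairs remain distinct.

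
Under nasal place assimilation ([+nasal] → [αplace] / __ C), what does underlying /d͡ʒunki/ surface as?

In /d͡ʒunki/, the nasal /n/ precedes /k/, which is [+dorsal]. The nasal assimilates in place, becoming the [+dorsal] nasal /ŋ/. The surface form is [d͡ʒuŋki].

[d͡ʒuŋki]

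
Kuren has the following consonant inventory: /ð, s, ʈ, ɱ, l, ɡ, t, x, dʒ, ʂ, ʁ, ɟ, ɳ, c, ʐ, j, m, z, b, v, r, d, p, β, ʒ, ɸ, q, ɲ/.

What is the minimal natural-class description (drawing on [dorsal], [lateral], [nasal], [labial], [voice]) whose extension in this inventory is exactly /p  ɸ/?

Every target segment is [-voice], [+labial]; each remaining inventory member fails at least one of these. Each conjunct is needed — [+labial] alone would also admit /ɱ, m, b, v, …/; [-voice] alone would also admit /s, ʈ, t, x, …/ — and no other single listed feature has exactly this extension, so two is the minimum.

[-voice, +labial]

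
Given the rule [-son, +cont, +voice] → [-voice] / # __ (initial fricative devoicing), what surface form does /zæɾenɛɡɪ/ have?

[sæɾenɛɡɪ]

Only the initial segment /z/ is both word-initial and matches the structural description. It is a voiced alveolar fricative, so [-son, +cont, +voice] holds; changing it to [-voice] with all other features held fixed yields /s/ (voiceless alveolar fricative). No other segment meets both the structural description and the environment, so the output is [sæɾenɛɡɪ].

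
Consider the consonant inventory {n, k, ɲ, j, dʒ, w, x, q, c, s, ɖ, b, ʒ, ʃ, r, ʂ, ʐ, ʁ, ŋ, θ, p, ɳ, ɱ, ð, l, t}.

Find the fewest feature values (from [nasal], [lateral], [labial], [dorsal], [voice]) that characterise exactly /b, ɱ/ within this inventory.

[+voice, +labial, −dorsal]

The class [+voice], [+labial], [−dorsal] has exactly /b, ɱ/ as its extension in this inventory. No smaller conjunction from the listed features achieves this: [+labial, −dorsal] alone would also admit /p/; [+voice, −dorsal] alone would also admit /n, dʒ, ɖ, ʒ, …/; [+voice, +labial] alone would also admit /w/; and checking the remaining two-feature bundles turns up none with this extension.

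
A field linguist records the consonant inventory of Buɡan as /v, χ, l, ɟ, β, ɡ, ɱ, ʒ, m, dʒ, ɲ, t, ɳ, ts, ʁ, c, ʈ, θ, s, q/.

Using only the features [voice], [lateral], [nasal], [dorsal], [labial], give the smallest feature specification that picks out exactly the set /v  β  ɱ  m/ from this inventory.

Every target segment is [+labial] and no other inventory member is, so one feature is enough.

[+labial]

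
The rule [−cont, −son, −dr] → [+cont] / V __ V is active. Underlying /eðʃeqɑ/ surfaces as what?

[eðʃeχɑ]

Only /q/ occurs between two vowels (/e/ __ /ɑ/) and matches the structural description. It is a voiceless uvular stop, so [−cont, −son, −dr] holds; changing it to [+continuant] with all other features held fixed yields /χ/ (voiceless uvular fricative). No other segment meets both the structural description and the environment, so the output is [eðʃeχɑ].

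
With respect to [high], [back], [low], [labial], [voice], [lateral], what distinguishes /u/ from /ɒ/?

[high], [low]

/u/ is the high back rounded tense vowel and /ɒ/ is the low back rounded vowel. Both are [+back], [+labial], [+voice], [-lateral]. /u/ is [+high] while /ɒ/ is [-high]; /u/ is [-low] while /ɒ/ is [+low], so the distinguishing features are [high], [low].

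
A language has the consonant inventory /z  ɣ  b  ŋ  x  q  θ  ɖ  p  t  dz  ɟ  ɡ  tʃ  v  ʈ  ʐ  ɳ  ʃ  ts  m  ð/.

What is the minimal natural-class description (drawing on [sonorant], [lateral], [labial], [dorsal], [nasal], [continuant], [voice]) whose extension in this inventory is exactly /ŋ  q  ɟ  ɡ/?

Every target segment is [−continuant], [+dorsal]; each remaining inventory member fails at least one of these. Each conjunct is needed — [+dorsal] alone would also admit /ɣ, x/; [−continuant] alone would also admit /b, ɖ, p, t, …/ — and no other single listed feature has exactly this extension, so two is the minimum.

[−continuant, +dorsal]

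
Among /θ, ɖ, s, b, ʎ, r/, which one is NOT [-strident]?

/s/ is the voiceless alveolar fricative, which is [+strident]; the rest — /ʎ, ɖ, θ, b, r/ — are [-strident].

s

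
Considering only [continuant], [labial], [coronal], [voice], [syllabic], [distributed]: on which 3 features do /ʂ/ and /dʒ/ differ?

[voice], [continuant], [distributed]

/ʂ/ (voiceless retroflex fricative) and /dʒ/ (voiced postalveolar affricate) agree on [-labial], [+coronal], [-syllabic]. They differ on [voice] (/ʂ/ [-], /dʒ/ [+]), [continuant] (/ʂ/ [+], /dʒ/ [-]), [distributed] (/ʂ/ [-], /dʒ/ [+]).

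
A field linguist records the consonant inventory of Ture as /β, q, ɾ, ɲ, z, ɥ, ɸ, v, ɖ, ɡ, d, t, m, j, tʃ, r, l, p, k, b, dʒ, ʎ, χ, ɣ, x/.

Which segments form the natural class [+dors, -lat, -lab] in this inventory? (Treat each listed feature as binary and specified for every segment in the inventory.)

q, ɲ, ɡ, j, k, χ, ɣ, x

First, the [+dorsal] segments are /q, ɲ, ɥ, ɡ, j, k, ʎ, χ, ɣ, x/.
Within that set, [-lateral] gives /q, ɲ, ɥ, ɡ, j, k, χ, ɣ, x/.
Then [-labial] leaves /q, ɲ, ɡ, j, k, χ, ɣ, x/.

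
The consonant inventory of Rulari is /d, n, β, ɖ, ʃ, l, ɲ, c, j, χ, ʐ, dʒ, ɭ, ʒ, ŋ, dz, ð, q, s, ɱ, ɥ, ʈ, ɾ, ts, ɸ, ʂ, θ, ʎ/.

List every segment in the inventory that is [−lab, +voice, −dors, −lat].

d, n, ɖ, ʐ, dʒ, ʒ, dz, ð, ɾ

Among the inventory, the [−labial] segments are /d, n, ɖ, ʃ, l, ɲ, c, j, χ, ʐ, dʒ, ɭ, ʒ, ŋ, dz, ð, q, s, ʈ, ɾ, ts, ʂ, θ, ʎ/.
Within that set, [+voice] gives /d, n, ɖ, l, ɲ, j, ʐ, dʒ, ɭ, ʒ, ŋ, dz, ð, ɾ, ʎ/.
Among these, [−dorsal] gives /d, n, ɖ, l, ʐ, dʒ, ɭ, ʒ, dz, ð, ɾ/.
Then [−lateral] leaves /d, n, ɖ, ʐ, dʒ, ʒ, dz, ð, ɾ/.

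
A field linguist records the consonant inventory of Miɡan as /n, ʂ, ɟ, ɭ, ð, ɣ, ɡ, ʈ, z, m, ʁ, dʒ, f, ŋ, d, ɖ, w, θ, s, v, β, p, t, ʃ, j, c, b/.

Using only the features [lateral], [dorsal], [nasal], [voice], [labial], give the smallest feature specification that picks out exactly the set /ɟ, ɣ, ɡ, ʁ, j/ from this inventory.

Every target segment is [+voice], [-nasal], [-labial], [+dorsal]; each remaining inventory member fails at least one of these. Each conjunct is needed — [-nasal, -labial, +dorsal] alone would also admit /c/; [+voice, -labial, +dorsal] alone would also admit /ŋ/; [+voice, -nasal, +dorsal] alone would also admit /w/; [+voice, -nasal, -labial] alone would also admit /ɭ, ð, z, dʒ, …/ — and no other combination of three listed features has exactly this extension, so four is the minimum.

[+voice, -nasal, -labial, +dorsal]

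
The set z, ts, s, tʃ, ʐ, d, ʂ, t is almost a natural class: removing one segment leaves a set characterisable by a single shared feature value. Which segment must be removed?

/ʂ, ts, d, z, s, t, ʐ/ are all [−distributed], but /tʃ/ (voiceless postalveolar affricate) is [+distributed]. No other single segment can be removed to leave a set sharing one feature value that the removed segment lacks, so /tʃ/ is the odd one out.

tʃ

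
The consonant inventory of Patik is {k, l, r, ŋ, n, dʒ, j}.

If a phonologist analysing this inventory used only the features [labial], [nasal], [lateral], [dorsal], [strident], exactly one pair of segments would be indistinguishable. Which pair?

j, k

Both /j/ and /k/ are [-labial], [-nasal], [-lateral], [+dorsal], [-strident]. Since the list omits [sonorant], [voice], [continuant] and [back] — which do distinguish the palatal glide from the voiceless velar stop — this pair collapses; all other pairs remain distinct.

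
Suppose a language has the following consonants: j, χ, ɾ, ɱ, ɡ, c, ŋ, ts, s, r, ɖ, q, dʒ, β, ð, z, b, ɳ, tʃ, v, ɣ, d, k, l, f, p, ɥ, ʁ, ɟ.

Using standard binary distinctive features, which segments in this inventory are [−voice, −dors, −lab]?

First, the [−voice] segments are /χ, c, ts, s, q, tʃ, k, f, p/.
Among these, [−dorsal] gives /ts, s, tʃ, f, p/.
Within that set, [−labial] leaves /ts, s, tʃ/.

ts, s, tʃ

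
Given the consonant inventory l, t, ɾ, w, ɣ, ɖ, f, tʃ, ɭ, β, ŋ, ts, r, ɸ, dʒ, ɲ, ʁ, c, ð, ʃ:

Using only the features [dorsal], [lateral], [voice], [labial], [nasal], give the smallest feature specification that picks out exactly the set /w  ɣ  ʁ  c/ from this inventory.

/w, ɣ, ʁ, c/ are all [-nasal], [+dorsal], and no other segment in the inventory matches both values. Dropping any one of them over-generates: [+dorsal] alone would also admit /ŋ, ɲ/; [-nasal] alone would also admit /l, t, ɾ, ɖ, …/. No other single listed feature picks out exactly this set either, so fewer than two features will not do.

[-nasal, +dorsal]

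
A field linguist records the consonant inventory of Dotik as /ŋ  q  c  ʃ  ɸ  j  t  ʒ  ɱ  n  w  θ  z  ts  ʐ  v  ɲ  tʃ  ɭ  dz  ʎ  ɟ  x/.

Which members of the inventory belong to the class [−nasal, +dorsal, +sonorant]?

j, w, ʎ

Checking each segment against [−nasal], [+dorsal], [+sonorant]: /j/ (palatal glide), /w/ (labial-velar glide), /ʎ/ (palatal lateral approximant) satisfy every feature; every other segment in the inventory fails at least one.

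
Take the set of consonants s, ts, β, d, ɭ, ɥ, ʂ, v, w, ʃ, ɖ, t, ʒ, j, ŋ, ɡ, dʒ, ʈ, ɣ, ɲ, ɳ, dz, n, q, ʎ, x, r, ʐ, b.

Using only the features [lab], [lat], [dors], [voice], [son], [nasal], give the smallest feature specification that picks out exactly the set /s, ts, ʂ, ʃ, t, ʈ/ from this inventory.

Every target segment is [−voice], [−dorsal]; each remaining inventory member fails at least one of these. Each conjunct is needed — [−dorsal] alone would also admit /β, d, ɭ, v, …/; [−voice] alone would also admit /q, x/ — and no other single listed feature has exactly this extension, so two is the minimum.

[−voice, −dors]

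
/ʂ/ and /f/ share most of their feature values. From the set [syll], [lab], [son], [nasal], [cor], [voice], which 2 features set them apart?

[labial], [coronal]

The two segments share [−syllabic], [−sonorant], [−nasal], [−voice]. The only features from the list on which they differ: /ʂ/ is [−labial] while /f/ is [+labial]; /ʂ/ is [+coronal] while /f/ is [−coronal].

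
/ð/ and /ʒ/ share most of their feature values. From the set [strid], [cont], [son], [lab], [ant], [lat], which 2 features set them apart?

The two segments share [+continuant], [−sonorant], [−labial], [−lateral]. The only features from the list on which they differ: /ð/ is [−strident] while /ʒ/ is [+strident]; /ð/ is [+anterior] while /ʒ/ is [−anterior].

[strident], [anterior]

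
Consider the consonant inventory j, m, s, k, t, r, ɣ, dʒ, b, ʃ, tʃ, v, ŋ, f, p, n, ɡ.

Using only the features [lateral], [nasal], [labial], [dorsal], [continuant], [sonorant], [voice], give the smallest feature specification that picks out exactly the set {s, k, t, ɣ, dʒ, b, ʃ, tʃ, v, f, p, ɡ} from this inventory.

Every target segment is [−sonorant] and no other inventory member is, so one feature is enough.

[−sonorant]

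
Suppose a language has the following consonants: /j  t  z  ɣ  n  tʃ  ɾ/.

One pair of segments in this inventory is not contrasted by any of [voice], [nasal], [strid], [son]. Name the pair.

j, ɾ

On the given features, /j/ and /ɾ/ have an identical profile: [+voice], [−nasal], [−strident], [+sonorant]. No other two segments in the inventory coincide on all 4 features. (They do differ in [dorsal], which is not among the given features.)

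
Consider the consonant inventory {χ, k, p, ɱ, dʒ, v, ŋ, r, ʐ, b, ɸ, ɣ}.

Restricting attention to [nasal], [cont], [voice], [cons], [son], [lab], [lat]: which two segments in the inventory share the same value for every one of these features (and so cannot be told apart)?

Both /ʐ/ and /ɣ/ are [-nasal], [+continuant], [+voice], [+consonantal], [-sonorant], [-labial], [-lateral]. Since the list omits [strident], [coronal] and [dorsal] — which do distinguish the voiced retroflex fricative from the voiced velar fricative — this pair collapses; all other pairs remain distinct.

ʐ, ɣ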